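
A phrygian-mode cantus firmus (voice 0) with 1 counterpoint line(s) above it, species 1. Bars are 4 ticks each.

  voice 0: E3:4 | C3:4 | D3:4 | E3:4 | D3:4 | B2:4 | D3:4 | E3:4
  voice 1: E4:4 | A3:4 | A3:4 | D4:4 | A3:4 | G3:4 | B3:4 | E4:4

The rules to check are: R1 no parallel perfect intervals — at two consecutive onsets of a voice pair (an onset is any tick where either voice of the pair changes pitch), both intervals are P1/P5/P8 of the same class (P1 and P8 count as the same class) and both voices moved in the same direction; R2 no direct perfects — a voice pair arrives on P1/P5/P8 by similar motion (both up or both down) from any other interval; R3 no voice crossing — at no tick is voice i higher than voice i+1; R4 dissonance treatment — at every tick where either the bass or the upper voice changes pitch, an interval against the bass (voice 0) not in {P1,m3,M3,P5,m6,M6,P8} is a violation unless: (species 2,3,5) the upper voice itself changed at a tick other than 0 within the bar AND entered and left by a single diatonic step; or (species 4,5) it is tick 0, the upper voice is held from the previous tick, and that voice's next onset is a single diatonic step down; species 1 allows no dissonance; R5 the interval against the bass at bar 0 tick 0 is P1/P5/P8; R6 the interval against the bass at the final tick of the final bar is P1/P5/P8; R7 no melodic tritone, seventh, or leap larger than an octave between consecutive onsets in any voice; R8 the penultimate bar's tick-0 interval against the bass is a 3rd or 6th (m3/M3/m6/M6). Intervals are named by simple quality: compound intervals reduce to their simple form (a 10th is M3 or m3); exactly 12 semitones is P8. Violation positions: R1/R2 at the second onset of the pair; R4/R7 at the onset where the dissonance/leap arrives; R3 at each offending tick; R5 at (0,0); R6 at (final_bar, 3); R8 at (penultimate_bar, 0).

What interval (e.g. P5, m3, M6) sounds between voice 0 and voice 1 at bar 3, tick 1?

voice 0=E3 voice 1=D4 -> m7

m7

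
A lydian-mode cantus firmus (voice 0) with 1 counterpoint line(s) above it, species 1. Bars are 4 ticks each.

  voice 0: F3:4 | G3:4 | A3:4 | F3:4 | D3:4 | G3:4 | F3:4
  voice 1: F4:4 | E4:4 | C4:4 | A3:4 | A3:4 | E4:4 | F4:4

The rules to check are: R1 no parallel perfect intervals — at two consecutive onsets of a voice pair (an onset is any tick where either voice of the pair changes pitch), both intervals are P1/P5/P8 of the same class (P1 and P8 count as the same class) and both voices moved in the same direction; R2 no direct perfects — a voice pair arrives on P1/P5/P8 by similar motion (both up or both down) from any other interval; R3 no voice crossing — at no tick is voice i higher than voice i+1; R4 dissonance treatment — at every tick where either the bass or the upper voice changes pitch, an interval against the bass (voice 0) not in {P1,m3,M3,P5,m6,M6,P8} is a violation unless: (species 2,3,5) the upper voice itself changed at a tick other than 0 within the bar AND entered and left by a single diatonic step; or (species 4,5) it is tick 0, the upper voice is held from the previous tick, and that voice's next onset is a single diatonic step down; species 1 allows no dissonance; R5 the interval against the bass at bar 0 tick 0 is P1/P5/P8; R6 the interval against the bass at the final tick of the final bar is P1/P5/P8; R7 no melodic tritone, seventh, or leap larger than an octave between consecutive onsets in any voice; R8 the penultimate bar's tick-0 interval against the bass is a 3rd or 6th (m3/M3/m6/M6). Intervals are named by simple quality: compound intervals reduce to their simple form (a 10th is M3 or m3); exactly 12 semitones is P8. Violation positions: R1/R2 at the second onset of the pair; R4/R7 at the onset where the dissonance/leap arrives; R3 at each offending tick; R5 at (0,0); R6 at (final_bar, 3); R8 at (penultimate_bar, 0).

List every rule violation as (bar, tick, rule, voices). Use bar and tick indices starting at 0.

bar 0: v0=F3 v1=F4 downbeat P8
bar 1: v0=G3 v1=E4 downbeat M6
bar 2: v0=A3 v1=C4 downbeat m3
bar 3: v0=F3 v1=A3 downbeat M3
bar 4: v0=D3 v1=A3 downbeat P5
bar 5: v0=G3 v1=E4 downbeat M6
bar 6: v0=F3 v1=F4 downbeat P8

No violations across 7 bars (F3..F3 vs F4..F4).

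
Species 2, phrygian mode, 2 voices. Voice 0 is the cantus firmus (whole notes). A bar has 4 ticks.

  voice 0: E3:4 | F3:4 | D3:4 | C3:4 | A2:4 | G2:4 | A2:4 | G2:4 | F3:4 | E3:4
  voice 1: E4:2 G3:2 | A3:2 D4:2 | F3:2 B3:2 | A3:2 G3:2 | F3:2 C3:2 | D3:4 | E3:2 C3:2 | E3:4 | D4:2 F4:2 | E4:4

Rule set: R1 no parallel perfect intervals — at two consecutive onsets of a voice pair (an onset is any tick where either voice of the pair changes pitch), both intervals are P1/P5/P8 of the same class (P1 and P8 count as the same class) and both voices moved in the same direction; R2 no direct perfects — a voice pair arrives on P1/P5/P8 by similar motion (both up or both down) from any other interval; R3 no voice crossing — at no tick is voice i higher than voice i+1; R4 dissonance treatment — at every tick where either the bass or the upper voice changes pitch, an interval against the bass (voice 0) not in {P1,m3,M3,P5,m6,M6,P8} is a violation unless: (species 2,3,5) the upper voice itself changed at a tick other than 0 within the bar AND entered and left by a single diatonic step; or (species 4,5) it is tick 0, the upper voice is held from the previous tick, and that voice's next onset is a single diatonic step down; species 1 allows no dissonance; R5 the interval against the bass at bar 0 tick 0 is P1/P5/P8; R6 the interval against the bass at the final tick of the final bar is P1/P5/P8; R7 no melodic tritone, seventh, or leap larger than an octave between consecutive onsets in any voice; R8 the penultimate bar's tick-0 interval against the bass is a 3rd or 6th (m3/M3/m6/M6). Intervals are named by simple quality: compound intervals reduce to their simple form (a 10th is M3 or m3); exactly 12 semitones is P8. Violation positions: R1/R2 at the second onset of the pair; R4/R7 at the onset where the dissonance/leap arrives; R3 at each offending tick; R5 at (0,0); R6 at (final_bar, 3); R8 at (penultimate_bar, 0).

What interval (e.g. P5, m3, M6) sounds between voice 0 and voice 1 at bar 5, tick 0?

voice 0=G2 voice 1=D3 -> P5

P5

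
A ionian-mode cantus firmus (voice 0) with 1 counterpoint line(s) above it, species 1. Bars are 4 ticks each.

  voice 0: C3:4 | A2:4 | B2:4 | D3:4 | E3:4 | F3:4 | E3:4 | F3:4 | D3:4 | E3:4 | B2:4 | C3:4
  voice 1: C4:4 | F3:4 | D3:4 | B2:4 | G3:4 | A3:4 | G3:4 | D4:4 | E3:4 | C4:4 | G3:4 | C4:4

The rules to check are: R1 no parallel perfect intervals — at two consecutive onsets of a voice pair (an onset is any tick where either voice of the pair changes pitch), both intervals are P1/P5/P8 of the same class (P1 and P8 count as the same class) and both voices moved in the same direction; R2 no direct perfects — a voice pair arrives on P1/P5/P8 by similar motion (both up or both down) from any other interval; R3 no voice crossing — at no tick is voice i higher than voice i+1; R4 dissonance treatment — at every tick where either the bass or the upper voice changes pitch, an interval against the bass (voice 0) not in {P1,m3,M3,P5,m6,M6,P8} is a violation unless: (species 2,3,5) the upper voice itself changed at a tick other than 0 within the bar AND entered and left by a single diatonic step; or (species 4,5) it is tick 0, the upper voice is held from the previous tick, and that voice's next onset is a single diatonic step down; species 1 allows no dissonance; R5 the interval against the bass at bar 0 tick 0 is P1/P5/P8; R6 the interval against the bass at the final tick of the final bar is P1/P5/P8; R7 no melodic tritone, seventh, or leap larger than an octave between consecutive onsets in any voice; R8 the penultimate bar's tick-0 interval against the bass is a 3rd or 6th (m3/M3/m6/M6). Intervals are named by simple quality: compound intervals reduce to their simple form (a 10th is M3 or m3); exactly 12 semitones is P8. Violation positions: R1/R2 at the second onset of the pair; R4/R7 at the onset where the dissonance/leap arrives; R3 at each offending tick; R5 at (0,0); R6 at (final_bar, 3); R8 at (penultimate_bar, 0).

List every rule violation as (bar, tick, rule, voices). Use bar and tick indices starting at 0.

(3, 0, R3, (0, 1))
(3, 1, R3, (0, 1))
(3, 2, R3, (0, 1))
(3, 3, R3, (0, 1))
(8, 0, R4, (0, 1))
(8, 0, R7, (1,))
(11, 0, R2, (0, 1))

bar 0: v0=C3 v1=C4 downbeat P8
bar 1: v0=A2 v1=F3 downbeat m6
bar 2: v0=B2 v1=D3 downbeat m3
bar 3: v0=D3 v1=B2 downbeat m3
bar 4: v0=E3 v1=G3 downbeat m3
bar 5: v0=F3 v1=A3 downbeat M3
bar 6: v0=E3 v1=G3 downbeat m3
bar 7: v0=F3 v1=D4 downbeat M6
bar 8: v0=D3 v1=E3 downbeat M2
bar 9: v0=E3 v1=C4 downbeat m6
bar 10: v0=B2 v1=G3 downbeat m6
bar 11: v0=C3 v1=C4 downbeat P8
  -> R3 @ bar 3 tick 0 v(0, 1): D3 above B2
  -> R3 @ bar 3 tick 1 v(0, 1): D3 above B2
  -> R3 @ bar 3 tick 2 v(0, 1): D3 above B2
  -> R3 @ bar 3 tick 3 v(0, 1): D3 above B2
  -> R4 @ bar 8 tick 0 v(0, 1): D3/E3 M2 untreated
  -> R7 @ bar 8 tick 0 v(1,): D4->E3 leap 10st
  -> R2 @ bar 11 tick 0 v(0, 1): B2/G3 m6 -> C3/C4 P8 similar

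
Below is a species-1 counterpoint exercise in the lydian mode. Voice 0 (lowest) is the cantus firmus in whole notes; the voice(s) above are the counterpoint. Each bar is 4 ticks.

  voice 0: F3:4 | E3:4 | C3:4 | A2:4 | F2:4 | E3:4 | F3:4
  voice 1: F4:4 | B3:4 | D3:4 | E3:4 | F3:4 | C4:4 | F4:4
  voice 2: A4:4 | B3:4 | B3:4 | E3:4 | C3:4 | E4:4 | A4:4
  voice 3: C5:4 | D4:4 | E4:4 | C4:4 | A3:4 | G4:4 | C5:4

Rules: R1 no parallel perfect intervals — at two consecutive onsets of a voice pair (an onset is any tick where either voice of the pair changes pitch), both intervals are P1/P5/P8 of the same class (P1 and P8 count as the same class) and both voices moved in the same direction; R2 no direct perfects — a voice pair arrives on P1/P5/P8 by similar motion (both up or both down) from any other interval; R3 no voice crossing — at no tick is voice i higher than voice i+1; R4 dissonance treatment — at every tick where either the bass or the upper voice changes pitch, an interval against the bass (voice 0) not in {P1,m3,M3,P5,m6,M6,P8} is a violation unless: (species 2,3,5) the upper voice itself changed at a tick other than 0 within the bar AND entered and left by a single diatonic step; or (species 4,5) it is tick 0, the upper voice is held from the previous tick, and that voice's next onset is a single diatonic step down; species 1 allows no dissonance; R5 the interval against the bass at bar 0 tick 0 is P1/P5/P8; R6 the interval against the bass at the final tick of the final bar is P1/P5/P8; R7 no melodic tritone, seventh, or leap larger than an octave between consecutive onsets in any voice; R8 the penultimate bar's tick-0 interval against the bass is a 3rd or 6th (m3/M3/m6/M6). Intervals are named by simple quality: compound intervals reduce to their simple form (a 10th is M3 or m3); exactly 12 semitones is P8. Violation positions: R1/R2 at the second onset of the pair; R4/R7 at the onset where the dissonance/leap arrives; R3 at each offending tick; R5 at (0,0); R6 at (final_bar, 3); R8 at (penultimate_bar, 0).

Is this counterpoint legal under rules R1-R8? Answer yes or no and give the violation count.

No (26 violations)

bar 0: v0=F3 v1=F4 v2=A4 v3=C5 (P5)
bar 1: v0=E3 v1=B3 v2=B3 v3=D4 (m7)
bar 2: v0=C3 v1=D3 v2=B3 v3=E4 (M3)
bar 3: v0=A2 v1=E3 v2=E3 v3=C4 (m3)
bar 4: v0=F2 v1=F3 v2=C3 v3=A3 (M3)
bar 5: v0=E3 v1=C4 v2=E4 v3=G4 (m3)
bar 6: v0=F3 v1=F4 v2=A4 v3=C5 (P5)
  R5 @ bar0.0: opens on M3
  R2 @ bar1.0: F3/F4 P8 -> E3/B3 P5 similar
  R2 @ bar1.0: F3/A4 M3 -> E3/B3 P5 similar
  R2 @ bar1.0: F4/A4 M3 -> B3/B3 P1 similar
  R4 @ bar1.0: E3/D4 m7 untreated
  R7 @ bar1.0: F4->B3 leap 6st
  R7 @ bar1.0: A4->B3 leap 10st
  R7 @ bar1.0: C5->D4 leap 10st
  R4 @ bar2.0: C3/D3 M2 untreated
  R4 @ bar2.0: C3/B3 M7 untreated
  R2 @ bar3.0: C3/B3 M7 -> A2/E3 P5 similar
  R1 @ bar4.0: A2/E3 P5 -> F2/C3 P5 similar
  R3 @ bar4.0: F3 above C3
  R3 @ bar4.1: F3 above C3
  R3 @ bar4.2: F3 above C3
  R3 @ bar4.3: F3 above C3
  R2 @ bar5.0: F2/C3 P5 -> E3/E4 P8 similar
  R2 @ bar5.0: F3/A3 M3 -> C4/G4 P5 similar
  R7 @ bar5.0: F2->E3 leap 11st
  R7 @ bar5.0: C3->E4 leap 16st
  R7 @ bar5.0: A3->G4 leap 10st
  R8 @ bar5.0: penult P8 not 3rd/6th
  R1 @ bar6.0: C4/G4 P5 -> F4/C5 P5 similar
  R2 @ bar6.0: E3/C4 m6 -> F3/F4 P8 similar
  R2 @ bar6.0: E3/G4 m3 -> F3/C5 P5 similar
  R6 @ bar6.3: closes on M3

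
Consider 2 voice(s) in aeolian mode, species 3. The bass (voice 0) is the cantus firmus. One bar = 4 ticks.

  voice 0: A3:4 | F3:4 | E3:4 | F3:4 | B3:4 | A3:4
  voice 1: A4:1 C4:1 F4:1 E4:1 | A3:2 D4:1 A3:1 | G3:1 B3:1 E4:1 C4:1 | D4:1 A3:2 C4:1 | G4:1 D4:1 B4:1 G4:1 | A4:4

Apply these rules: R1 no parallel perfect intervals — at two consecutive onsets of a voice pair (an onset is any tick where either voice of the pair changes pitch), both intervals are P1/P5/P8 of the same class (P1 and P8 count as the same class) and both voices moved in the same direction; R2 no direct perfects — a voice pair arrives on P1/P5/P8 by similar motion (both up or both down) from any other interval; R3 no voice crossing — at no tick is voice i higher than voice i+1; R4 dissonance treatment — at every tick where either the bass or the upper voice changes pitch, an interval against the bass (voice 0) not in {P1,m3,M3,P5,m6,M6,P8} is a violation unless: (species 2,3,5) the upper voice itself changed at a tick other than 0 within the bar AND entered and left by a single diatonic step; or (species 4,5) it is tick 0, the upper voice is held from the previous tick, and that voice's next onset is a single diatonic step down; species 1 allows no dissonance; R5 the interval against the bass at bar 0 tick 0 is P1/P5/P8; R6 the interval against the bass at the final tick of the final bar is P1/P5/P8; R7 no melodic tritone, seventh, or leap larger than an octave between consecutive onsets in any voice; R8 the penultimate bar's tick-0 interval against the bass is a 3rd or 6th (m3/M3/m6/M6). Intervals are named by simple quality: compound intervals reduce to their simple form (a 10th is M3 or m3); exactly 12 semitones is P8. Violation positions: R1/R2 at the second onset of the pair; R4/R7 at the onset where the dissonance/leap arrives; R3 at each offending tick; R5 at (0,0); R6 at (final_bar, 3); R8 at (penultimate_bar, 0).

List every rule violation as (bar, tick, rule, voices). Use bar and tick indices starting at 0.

(4, 0, R7, (0,))

bar 0: v0=A3 v1=A4 downbeat P8
bar 1: v0=F3 v1=A3 downbeat M3
bar 2: v0=E3 v1=G3 downbeat m3
bar 3: v0=F3 v1=D4 downbeat M6
bar 4: v0=B3 v1=G4 downbeat m6
bar 5: v0=A3 v1=A4 downbeat P8
  -> R7 @ bar 4 tick 0 v(0,): F3->B3 leap 6st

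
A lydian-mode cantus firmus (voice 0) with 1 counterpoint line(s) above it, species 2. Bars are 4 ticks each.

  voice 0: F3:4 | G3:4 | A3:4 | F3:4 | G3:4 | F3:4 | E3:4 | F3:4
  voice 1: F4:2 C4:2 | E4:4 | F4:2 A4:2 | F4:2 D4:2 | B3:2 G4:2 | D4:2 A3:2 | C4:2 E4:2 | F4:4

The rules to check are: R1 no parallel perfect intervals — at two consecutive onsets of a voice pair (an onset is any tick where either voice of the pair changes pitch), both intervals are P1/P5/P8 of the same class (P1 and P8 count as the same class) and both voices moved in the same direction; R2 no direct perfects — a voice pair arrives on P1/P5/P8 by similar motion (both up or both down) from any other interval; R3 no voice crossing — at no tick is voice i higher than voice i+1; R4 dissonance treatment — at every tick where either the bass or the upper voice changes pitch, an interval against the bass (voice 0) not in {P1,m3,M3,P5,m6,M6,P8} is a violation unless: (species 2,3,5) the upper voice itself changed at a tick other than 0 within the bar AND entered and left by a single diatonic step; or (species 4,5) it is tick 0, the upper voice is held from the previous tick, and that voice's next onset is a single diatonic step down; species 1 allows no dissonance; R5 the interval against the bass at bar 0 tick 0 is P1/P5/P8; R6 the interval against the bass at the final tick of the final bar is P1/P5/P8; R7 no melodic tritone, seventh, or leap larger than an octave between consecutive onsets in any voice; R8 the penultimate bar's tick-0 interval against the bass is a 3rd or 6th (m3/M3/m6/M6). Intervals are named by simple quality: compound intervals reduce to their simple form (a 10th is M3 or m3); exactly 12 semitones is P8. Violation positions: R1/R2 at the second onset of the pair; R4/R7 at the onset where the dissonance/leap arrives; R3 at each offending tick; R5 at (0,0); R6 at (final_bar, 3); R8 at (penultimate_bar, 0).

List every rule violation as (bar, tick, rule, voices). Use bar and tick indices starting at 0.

(3, 0, R1, (0, 1))
(7, 0, R1, (0, 1))

bar 0: v0=F3 v1=F4 downbeat P8
bar 1: v0=G3 v1=E4 downbeat M6
bar 2: v0=A3 v1=F4 downbeat m6
bar 3: v0=F3 v1=F4 downbeat P8
bar 4: v0=G3 v1=B3 downbeat M3
bar 5: v0=F3 v1=D4 downbeat M6
bar 6: v0=E3 v1=C4 downbeat m6
bar 7: v0=F3 v1=F4 downbeat P8
  -> R1 @ bar 3 tick 0 v(0, 1): A3/A4 P8 -> F3/F4 P8 similar
  -> R1 @ bar 7 tick 0 v(0, 1): E3/E4 P8 -> F3/F4 P8 similar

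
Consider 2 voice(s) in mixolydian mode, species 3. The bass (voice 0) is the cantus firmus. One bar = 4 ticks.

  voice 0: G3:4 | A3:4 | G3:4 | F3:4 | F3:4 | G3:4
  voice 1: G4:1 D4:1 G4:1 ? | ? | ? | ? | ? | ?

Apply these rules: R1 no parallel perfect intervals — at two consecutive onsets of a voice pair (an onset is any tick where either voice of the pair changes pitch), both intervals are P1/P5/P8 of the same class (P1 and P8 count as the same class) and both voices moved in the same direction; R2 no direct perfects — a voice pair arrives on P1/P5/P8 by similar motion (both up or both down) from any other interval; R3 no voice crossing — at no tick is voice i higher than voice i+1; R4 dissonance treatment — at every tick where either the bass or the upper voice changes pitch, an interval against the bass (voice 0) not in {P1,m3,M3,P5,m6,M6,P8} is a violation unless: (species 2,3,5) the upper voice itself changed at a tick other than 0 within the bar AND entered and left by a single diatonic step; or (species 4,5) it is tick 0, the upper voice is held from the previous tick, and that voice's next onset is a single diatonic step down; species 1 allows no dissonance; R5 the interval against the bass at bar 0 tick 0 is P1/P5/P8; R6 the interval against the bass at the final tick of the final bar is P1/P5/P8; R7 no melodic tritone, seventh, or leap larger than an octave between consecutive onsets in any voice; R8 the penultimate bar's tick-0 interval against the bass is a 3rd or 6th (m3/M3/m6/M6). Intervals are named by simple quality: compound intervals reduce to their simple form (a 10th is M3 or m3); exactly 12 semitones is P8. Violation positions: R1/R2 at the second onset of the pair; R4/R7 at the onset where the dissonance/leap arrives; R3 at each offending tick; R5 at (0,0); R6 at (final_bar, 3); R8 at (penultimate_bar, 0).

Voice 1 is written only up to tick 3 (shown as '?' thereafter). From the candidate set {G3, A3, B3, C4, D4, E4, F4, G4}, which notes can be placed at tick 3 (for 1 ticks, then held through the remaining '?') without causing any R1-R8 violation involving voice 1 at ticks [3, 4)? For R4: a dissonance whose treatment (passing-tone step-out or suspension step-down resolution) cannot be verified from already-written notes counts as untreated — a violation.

{B3, D4, E4, G3, G4}

G3: legal
A3: violates R4,R7
B3: legal
C4: violates R4
D4: legal
E4: legal
F4: violates R4
G4: legal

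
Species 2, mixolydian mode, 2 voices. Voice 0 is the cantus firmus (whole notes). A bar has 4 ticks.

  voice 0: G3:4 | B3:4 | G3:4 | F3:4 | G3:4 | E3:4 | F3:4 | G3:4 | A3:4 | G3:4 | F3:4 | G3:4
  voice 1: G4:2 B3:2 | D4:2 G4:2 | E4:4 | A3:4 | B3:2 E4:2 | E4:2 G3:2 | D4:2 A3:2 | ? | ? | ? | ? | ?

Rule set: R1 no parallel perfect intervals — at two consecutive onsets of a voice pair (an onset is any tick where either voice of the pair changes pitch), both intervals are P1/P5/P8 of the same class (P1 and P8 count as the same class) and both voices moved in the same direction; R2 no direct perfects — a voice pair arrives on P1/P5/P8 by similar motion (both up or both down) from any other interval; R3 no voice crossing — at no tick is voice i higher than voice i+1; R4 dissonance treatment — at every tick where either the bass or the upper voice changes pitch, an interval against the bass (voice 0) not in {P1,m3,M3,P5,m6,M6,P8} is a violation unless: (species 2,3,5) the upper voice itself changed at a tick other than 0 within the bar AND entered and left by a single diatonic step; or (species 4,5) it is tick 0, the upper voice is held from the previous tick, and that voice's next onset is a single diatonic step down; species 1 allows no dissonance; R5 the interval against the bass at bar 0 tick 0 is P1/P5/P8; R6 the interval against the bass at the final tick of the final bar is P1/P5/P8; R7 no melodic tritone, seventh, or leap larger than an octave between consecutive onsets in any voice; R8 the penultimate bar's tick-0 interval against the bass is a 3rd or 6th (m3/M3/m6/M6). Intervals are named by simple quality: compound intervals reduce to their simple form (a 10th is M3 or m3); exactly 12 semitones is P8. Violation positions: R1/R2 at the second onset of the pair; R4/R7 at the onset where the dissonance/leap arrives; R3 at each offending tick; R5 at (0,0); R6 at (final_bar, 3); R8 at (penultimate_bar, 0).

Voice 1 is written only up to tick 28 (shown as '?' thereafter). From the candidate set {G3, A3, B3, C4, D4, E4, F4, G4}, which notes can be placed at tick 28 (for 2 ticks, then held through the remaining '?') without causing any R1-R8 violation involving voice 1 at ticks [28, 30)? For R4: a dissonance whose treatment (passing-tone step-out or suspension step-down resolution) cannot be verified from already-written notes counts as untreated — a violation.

{B3, E4, G3}

G3: legal
A3: violates R4
B3: legal
C4: violates R4
D4: violates R2
E4: legal
F4: violates R4
G4: violates R2,R7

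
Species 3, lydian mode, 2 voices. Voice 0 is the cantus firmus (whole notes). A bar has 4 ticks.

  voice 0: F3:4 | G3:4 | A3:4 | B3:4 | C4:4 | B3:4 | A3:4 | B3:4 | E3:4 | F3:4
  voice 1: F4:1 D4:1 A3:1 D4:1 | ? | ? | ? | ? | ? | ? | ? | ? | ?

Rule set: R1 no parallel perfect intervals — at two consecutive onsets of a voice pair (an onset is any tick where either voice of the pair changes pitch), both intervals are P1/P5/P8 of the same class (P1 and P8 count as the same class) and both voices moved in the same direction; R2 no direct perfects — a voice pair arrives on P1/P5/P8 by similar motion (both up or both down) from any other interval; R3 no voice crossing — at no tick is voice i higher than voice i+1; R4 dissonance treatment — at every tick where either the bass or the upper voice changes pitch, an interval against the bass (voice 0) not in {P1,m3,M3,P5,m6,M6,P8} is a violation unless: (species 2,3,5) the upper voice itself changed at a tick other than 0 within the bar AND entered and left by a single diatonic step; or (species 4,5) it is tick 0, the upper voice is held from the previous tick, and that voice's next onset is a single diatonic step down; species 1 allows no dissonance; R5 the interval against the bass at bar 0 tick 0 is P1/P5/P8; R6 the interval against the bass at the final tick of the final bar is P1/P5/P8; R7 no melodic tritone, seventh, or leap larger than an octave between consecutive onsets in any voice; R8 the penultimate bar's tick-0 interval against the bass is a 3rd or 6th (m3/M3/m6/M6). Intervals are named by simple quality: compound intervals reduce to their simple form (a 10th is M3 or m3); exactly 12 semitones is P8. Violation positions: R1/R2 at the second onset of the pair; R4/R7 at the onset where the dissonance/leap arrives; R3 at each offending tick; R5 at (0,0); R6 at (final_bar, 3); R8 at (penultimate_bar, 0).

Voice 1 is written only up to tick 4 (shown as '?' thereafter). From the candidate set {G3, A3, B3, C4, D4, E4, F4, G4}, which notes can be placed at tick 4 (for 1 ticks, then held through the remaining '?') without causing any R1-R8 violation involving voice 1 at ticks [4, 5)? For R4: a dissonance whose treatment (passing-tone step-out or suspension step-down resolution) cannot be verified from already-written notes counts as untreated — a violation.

{B3, D4, E4, G3}

G3: legal
A3: violates R4
B3: legal
C4: violates R4
D4: legal
E4: legal
F4: violates R4
G4: violates R2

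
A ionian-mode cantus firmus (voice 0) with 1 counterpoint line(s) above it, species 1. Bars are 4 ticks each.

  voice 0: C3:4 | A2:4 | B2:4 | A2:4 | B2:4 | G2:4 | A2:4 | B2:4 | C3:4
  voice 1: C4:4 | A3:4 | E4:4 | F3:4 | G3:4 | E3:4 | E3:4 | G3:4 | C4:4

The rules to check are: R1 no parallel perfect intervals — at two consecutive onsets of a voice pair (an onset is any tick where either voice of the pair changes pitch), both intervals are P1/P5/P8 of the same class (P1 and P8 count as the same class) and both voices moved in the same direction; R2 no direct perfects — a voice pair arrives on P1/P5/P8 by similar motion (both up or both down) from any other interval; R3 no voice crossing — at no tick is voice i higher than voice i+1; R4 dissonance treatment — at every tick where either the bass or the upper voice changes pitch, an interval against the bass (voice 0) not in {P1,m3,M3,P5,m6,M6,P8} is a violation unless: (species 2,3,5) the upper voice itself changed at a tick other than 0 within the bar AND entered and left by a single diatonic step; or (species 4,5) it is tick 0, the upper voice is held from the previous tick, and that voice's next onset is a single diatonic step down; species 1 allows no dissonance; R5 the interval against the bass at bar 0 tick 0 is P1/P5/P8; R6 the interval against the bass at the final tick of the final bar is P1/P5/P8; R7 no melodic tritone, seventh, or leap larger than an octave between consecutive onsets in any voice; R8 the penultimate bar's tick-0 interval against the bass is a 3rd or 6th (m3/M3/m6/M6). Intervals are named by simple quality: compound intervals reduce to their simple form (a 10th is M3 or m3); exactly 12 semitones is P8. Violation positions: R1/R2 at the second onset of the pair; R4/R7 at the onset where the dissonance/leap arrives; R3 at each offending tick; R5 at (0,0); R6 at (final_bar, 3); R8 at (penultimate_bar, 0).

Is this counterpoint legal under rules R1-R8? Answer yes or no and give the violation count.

No (4 violations)

bar 0: v0=C3 v1=C4 (P8)
bar 1: v0=A2 v1=A3 (P8)
bar 2: v0=B2 v1=E4 (P4)
bar 3: v0=A2 v1=F3 (m6)
bar 4: v0=B2 v1=G3 (m6)
bar 5: v0=G2 v1=E3 (M6)
bar 6: v0=A2 v1=E3 (P5)
bar 7: v0=B2 v1=G3 (m6)
bar 8: v0=C3 v1=C4 (P8)
  R1 @ bar1.0: C3/C4 P8 -> A2/A3 P8 similar
  R4 @ bar2.0: B2/E4 P4 untreated
  R7 @ bar3.0: E4->F3 leap 11st
  R2 @ bar8.0: B2/G3 m6 -> C3/C4 P8 similar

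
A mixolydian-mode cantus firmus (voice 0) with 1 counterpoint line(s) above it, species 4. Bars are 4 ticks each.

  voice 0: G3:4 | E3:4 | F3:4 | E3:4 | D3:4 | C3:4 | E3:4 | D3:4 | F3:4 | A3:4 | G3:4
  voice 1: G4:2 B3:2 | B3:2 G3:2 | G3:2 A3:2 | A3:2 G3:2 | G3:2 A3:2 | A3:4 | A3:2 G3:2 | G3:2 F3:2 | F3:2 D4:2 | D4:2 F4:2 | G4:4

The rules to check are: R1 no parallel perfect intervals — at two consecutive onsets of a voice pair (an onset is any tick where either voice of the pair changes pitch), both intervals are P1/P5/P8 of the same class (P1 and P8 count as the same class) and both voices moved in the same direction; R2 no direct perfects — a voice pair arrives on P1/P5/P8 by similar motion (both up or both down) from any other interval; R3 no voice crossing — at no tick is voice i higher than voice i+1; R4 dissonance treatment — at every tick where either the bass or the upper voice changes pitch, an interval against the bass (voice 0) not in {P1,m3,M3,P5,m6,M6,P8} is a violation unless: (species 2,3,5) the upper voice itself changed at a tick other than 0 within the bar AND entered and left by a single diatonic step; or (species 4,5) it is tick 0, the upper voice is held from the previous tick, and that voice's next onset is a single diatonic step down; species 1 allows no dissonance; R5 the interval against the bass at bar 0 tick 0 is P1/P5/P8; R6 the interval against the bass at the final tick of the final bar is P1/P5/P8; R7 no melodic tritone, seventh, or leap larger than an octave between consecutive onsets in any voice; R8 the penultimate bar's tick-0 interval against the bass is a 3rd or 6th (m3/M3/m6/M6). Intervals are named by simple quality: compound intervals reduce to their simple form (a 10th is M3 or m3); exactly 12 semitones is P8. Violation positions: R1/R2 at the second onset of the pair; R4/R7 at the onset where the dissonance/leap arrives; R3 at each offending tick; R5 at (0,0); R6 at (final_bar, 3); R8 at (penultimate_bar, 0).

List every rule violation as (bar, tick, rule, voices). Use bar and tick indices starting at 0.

(2, 0, R4, (0, 1))
(4, 0, R4, (0, 1))
(9, 0, R4, (0, 1))
(9, 0, R8, (0, 1))

bar 0: v0=G3 v1=G4 downbeat P8
bar 1: v0=E3 v1=B3 downbeat P5
bar 2: v0=F3 v1=G3 downbeat M2
bar 3: v0=E3 v1=A3 downbeat P4
bar 4: v0=D3 v1=G3 downbeat P4
bar 5: v0=C3 v1=A3 downbeat M6
bar 6: v0=E3 v1=A3 downbeat P4
bar 7: v0=D3 v1=G3 downbeat P4
bar 8: v0=F3 v1=F3 downbeat P1
bar 9: v0=A3 v1=D4 downbeat P4
bar 10: v0=G3 v1=G4 downbeat P8
  -> R4 @ bar 2 tick 0 v(0, 1): F3/G3 M2 untreated
  -> R4 @ bar 4 tick 0 v(0, 1): D3/G3 P4 untreated
  -> R4 @ bar 9 tick 0 v(0, 1): A3/D4 P4 untreated
  -> R8 @ bar 9 tick 0 v(0, 1): penult P4 not 3rd/6th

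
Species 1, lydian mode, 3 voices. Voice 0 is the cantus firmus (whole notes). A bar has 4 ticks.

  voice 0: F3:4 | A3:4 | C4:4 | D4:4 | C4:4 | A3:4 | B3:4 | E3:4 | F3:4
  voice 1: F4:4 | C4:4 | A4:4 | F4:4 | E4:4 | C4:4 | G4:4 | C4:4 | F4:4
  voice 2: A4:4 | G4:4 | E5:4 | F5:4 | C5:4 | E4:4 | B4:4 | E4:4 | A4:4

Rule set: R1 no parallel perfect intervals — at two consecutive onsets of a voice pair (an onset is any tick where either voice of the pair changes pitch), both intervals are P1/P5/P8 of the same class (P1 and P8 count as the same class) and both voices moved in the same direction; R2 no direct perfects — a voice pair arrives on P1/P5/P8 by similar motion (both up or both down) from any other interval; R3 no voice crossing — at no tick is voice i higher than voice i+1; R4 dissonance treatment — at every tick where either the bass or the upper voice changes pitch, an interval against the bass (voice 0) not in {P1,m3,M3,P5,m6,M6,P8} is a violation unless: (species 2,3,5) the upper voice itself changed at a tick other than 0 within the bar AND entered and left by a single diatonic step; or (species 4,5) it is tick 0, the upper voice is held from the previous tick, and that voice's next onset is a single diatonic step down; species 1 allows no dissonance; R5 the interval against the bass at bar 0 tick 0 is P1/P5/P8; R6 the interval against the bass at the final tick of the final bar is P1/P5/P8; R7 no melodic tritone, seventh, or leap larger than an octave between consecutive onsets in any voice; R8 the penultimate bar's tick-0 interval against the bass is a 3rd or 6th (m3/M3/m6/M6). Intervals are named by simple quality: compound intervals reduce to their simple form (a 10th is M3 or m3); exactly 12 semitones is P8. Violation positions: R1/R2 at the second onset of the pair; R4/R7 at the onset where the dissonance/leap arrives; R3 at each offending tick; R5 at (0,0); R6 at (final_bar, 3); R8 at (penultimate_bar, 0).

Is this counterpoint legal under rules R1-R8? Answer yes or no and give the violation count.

No (11 violations)

bar 0: v0=F3 v1=F4 v2=A4 (M3)
bar 1: v0=A3 v1=C4 v2=G4 (m7)
bar 2: v0=C4 v1=A4 v2=E5 (M3)
bar 3: v0=D4 v1=F4 v2=F5 (m3)
bar 4: v0=C4 v1=E4 v2=C5 (P8)
bar 5: v0=A3 v1=C4 v2=E4 (P5)
bar 6: v0=B3 v1=G4 v2=B4 (P8)
bar 7: v0=E3 v1=C4 v2=E4 (P8)
bar 8: v0=F3 v1=F4 v2=A4 (M3)
  R5 @ bar0.0: opens on M3
  R2 @ bar1.0: F4/A4 M3 -> C4/G4 P5 similar
  R4 @ bar1.0: A3/G4 m7 untreated
  R1 @ bar2.0: C4/G4 P5 -> A4/E5 P5 similar
  R2 @ bar4.0: D4/F5 m3 -> C4/C5 P8 similar
  R2 @ bar5.0: C4/C5 P8 -> A3/E4 P5 similar
  R2 @ bar6.0: A3/E4 P5 -> B3/B4 P8 similar
  R1 @ bar7.0: B3/B4 P8 -> E3/E4 P8 similar
  R8 @ bar7.0: penult P8 not 3rd/6th
  R2 @ bar8.0: E3/C4 m6 -> F3/F4 P8 similar
  R6 @ bar8.3: closes on M3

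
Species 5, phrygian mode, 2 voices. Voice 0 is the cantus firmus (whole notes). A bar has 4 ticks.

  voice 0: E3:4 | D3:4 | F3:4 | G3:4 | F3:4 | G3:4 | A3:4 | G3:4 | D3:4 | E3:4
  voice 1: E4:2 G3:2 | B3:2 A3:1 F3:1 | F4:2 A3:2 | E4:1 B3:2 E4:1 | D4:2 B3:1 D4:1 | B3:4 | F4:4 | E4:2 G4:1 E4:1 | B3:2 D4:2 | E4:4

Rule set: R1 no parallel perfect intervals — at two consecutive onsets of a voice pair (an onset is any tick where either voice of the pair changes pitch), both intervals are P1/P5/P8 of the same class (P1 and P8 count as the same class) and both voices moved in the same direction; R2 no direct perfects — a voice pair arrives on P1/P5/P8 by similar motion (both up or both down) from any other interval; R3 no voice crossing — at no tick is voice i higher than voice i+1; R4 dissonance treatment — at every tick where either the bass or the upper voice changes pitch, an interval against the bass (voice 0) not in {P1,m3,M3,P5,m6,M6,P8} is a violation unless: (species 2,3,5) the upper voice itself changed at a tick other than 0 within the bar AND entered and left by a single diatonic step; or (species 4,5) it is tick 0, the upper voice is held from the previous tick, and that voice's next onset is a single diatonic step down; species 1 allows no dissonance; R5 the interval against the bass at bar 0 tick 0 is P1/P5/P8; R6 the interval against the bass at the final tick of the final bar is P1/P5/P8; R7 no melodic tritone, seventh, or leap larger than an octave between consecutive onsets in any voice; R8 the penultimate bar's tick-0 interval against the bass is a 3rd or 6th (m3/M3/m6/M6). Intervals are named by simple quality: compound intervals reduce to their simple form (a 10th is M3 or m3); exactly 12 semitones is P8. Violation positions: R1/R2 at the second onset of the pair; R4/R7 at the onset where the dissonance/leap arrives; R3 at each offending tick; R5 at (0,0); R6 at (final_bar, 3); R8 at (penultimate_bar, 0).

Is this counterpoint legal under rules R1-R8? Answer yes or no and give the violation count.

bar 0: v0=E3 v1=E4 (P8)
bar 1: v0=D3 v1=B3 (M6)
bar 2: v0=F3 v1=F4 (P8)
bar 3: v0=G3 v1=E4 (M6)
bar 4: v0=F3 v1=D4 (M6)
bar 5: v0=G3 v1=B3 (M3)
bar 6: v0=A3 v1=F4 (m6)
bar 7: v0=G3 v1=E4 (M6)
bar 8: v0=D3 v1=B3 (M6)
bar 9: v0=E3 v1=E4 (P8)
  R2 @ bar2.0: D3/F3 m3 -> F3/F4 P8 similar
  R4 @ bar4.2: F3/B3 TT untreated
  R7 @ bar6.0: B3->F4 leap 6st
  R1 @ bar9.0: D3/D4 P8 -> E3/E4 P8 similar

No (4 violations)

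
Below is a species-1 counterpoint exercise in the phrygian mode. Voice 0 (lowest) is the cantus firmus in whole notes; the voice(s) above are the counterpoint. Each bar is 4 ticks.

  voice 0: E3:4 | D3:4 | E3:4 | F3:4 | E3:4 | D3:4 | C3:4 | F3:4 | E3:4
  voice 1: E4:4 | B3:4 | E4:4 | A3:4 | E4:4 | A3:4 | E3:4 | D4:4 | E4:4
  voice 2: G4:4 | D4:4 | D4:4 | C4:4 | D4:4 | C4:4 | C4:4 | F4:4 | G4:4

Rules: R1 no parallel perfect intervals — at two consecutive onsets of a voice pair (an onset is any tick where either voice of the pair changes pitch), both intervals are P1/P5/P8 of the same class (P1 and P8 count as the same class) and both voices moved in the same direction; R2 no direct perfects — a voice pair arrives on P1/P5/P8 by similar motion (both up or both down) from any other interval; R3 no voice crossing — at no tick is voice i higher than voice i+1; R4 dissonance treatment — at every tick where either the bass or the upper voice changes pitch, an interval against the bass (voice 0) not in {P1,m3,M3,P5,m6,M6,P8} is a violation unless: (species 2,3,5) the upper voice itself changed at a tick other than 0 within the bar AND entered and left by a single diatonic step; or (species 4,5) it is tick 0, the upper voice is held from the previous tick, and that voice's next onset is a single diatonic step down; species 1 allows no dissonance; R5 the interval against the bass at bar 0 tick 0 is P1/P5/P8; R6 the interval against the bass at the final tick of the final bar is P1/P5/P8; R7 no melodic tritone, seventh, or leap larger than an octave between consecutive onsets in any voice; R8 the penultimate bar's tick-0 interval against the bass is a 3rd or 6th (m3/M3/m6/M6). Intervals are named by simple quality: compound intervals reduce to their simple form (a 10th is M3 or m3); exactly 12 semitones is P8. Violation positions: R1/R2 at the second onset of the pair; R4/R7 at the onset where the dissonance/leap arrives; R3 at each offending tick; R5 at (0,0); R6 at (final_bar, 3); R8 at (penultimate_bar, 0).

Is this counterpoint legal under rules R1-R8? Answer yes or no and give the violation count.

No (19 violations)

bar 0: v0=E3 v1=E4 v2=G4 (m3)
bar 1: v0=D3 v1=B3 v2=D4 (P8)
bar 2: v0=E3 v1=E4 v2=D4 (m7)
bar 3: v0=F3 v1=A3 v2=C4 (P5)
bar 4: v0=E3 v1=E4 v2=D4 (m7)
bar 5: v0=D3 v1=A3 v2=C4 (m7)
bar 6: v0=C3 v1=E3 v2=C4 (P8)
bar 7: v0=F3 v1=D4 v2=F4 (P8)
bar 8: v0=E3 v1=E4 v2=G4 (m3)
  R5 @ bar0.0: opens on m3
  R2 @ bar1.0: E3/G4 m3 -> D3/D4 P8 similar
  R2 @ bar2.0: D3/B3 M6 -> E3/E4 P8 similar
  R3 @ bar2.0: E4 above D4
  R4 @ bar2.0: E3/D4 m7 untreated
  R3 @ bar2.1: E4 above D4
  R3 @ bar2.2: E4 above D4
  R3 @ bar2.3: E4 above D4
  R3 @ bar4.0: E4 above D4
  R4 @ bar4.0: E3/D4 m7 untreated
  R3 @ bar4.1: E4 above D4
  R3 @ bar4.2: E4 above D4
  R3 @ bar4.3: E4 above D4
  R2 @ bar5.0: E3/E4 P8 -> D3/A3 P5 similar
  R4 @ bar5.0: D3/C4 m7 untreated
  R1 @ bar7.0: C3/C4 P8 -> F3/F4 P8 similar
  R7 @ bar7.0: E3->D4 leap 10st
  R8 @ bar7.0: penult P8 not 3rd/6th
  R6 @ bar8.3: closes on m3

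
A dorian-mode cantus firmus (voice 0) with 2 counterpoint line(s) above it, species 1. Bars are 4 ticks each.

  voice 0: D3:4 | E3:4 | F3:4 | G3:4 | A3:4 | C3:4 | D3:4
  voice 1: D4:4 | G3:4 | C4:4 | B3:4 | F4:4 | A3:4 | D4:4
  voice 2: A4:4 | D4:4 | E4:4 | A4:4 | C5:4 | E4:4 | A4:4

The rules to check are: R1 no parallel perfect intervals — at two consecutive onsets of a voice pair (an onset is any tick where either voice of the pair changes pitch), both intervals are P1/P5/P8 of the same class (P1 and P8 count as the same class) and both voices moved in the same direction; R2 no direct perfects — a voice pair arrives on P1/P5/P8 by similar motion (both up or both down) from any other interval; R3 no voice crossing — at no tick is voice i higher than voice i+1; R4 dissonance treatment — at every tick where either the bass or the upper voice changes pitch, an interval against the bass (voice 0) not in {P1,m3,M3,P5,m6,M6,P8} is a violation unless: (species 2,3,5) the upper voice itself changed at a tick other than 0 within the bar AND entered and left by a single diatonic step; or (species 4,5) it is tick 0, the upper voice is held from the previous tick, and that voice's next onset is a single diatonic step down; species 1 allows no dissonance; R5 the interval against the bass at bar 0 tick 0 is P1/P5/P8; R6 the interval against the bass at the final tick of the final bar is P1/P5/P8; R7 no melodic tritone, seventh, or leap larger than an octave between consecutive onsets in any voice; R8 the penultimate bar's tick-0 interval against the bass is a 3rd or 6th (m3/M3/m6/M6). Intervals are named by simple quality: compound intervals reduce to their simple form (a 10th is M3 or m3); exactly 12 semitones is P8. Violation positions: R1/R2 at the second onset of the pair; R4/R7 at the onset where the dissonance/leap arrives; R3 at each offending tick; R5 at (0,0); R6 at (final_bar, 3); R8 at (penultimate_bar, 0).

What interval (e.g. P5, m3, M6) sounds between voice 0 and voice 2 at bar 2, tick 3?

voice 0=F3 voice 2=E4 -> M7

M7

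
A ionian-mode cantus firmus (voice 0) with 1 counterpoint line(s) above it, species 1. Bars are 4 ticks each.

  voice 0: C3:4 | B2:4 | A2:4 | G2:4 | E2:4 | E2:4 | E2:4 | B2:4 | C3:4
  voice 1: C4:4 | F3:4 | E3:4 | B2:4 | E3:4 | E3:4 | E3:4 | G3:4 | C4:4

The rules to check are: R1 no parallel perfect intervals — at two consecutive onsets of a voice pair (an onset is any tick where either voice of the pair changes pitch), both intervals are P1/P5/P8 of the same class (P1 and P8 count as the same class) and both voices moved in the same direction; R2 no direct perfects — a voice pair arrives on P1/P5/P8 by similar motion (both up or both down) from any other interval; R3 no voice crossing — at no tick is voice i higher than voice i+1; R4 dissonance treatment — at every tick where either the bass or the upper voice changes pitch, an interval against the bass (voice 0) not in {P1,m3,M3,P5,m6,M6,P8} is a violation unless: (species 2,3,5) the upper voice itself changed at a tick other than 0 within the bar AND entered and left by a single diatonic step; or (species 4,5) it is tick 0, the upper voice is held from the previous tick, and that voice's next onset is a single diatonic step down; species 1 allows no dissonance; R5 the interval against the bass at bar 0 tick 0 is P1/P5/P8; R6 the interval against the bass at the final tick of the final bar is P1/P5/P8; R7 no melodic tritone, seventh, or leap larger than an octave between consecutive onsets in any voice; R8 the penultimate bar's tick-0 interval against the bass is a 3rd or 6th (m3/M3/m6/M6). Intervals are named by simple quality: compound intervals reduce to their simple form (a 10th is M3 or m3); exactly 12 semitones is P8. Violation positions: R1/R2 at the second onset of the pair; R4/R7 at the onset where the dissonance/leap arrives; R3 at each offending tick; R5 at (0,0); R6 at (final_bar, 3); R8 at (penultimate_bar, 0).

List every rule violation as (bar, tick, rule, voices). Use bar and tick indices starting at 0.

bar 0: v0=C3 v1=C4 downbeat P8
bar 1: v0=B2 v1=F3 downbeat TT
bar 2: v0=A2 v1=E3 downbeat P5
bar 3: v0=G2 v1=B2 downbeat M3
bar 4: v0=E2 v1=E3 downbeat P8
bar 5: v0=E2 v1=E3 downbeat P8
bar 6: v0=E2 v1=E3 downbeat P8
bar 7: v0=B2 v1=G3 downbeat m6
bar 8: v0=C3 v1=C4 downbeat P8
  -> R4 @ bar 1 tick 0 v(0, 1): B2/F3 TT untreated
  -> R2 @ bar 2 tick 0 v(0, 1): B2/F3 TT -> A2/E3 P5 similar
  -> R2 @ bar 8 tick 0 v(0, 1): B2/G3 m6 -> C3/C4 P8 similar

(1, 0, R4, (0, 1))
(2, 0, R2, (0, 1))
(8, 0, R2, (0, 1))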